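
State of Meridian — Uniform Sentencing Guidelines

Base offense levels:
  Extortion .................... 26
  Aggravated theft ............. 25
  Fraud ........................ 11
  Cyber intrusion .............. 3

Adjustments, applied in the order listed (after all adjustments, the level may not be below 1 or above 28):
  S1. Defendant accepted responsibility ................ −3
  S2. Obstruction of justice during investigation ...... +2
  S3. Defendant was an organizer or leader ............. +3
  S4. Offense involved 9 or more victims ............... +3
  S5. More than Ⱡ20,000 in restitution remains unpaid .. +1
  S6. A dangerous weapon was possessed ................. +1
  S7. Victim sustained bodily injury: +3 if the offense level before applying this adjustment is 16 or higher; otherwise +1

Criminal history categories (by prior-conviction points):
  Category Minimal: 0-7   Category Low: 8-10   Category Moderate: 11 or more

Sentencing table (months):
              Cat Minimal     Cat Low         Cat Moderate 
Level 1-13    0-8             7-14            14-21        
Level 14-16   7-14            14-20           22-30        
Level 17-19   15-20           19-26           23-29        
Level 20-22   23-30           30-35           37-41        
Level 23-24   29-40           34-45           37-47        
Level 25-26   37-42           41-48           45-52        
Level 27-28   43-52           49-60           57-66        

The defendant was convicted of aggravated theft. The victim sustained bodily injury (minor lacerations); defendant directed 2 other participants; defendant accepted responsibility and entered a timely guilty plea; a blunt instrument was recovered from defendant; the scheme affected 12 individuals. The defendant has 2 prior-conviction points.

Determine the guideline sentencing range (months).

Base offense level for aggravated theft: 25.
S1 applies: 25 − 3 = 22.
S2 does not apply.
S3 applies: 22 + 3 = 25.
S4 applies: 25 + 3 = 28.
S5 does not apply.
S6 applies: 28 + 1 = 29.
S7 applies (level before this adjustment is 29 ≥ 16, so +3): 29 + 3 = 32.
Level 32 exceeds the maximum of 28; capped at 28.
Final offense level: 28.
Criminal history: 2 prior points → Category Minimal (0-7).
Level 28 falls in the 27-28 band.
Grid: Level 27-28 × Category Minimal = 43-52 months.

43-52 months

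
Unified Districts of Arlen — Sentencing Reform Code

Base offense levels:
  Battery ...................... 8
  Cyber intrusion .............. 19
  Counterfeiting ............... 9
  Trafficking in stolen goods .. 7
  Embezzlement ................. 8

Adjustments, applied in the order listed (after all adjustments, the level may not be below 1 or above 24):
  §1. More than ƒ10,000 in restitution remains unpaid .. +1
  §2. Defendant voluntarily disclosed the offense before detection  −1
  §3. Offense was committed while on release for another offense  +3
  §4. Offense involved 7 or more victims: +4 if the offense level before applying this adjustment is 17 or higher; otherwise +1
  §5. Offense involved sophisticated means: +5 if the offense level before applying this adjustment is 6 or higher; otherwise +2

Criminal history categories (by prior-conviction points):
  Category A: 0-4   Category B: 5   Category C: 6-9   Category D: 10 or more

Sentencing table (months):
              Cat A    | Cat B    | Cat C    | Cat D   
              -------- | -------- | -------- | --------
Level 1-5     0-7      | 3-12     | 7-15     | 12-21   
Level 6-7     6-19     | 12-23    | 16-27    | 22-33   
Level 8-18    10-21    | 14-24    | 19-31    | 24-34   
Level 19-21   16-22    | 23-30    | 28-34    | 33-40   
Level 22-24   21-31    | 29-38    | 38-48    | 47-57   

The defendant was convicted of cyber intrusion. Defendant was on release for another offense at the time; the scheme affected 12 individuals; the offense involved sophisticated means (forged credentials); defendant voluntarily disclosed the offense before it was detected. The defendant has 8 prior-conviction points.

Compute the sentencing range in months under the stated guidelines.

Base offense level for cyber intrusion: 19.
§1 does not apply.
§2 applies: 19 − 1 = 18.
§3 applies: 18 + 3 = 21.
§4 applies (level before this adjustment is 21 ≥ 17, so +4): 21 + 4 = 25.
§5 applies (level before this adjustment is 25 ≥ 6, so +5): 25 + 5 = 30.
Level 30 exceeds the maximum of 24; capped at 24.
Final offense level: 24.
Criminal history: 8 prior points → Category C (6-9).
Level 24 falls in the 22-24 band.
Grid: Level 22-24 × Category C = 38-48 months.

38-48 months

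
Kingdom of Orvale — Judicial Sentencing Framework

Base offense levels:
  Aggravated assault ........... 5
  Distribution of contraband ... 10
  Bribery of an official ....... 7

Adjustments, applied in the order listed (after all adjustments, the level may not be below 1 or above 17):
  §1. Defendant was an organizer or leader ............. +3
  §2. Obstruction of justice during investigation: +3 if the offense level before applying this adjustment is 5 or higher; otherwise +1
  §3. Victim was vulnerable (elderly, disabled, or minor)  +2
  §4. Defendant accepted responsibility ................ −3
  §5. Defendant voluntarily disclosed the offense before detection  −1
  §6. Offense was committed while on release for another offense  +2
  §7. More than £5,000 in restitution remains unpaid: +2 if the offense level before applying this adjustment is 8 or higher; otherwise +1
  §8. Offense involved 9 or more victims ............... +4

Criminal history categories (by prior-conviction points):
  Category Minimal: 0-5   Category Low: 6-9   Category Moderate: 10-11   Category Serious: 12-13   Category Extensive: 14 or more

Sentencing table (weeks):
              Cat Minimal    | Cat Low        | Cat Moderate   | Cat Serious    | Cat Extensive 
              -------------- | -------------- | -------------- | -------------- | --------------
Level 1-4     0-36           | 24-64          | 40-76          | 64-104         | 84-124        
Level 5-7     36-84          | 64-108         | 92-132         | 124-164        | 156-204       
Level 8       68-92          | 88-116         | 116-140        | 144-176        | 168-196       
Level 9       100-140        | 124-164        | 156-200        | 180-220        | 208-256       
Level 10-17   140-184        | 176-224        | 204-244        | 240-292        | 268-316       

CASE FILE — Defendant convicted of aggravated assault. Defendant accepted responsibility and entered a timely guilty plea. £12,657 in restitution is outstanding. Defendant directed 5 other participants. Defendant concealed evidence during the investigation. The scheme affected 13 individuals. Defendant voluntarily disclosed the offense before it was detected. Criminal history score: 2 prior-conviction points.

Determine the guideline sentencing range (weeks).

Base offense level for aggravated assault: 5.
§1 applies: 5 + 3 = 8.
§2 applies (level before this adjustment is 8 ≥ 5, so +3): 8 + 3 = 11.
§4 applies: 11 − 3 = 8.
§5 applies: 8 − 1 = 7.
§7 applies (level before this adjustment is 7 < 8, so +1): 7 + 1 = 8.
§8 applies: 8 + 4 = 12.
Final offense level: 12.
Criminal history: 2 prior points → Category Minimal (0-5).
Level 12 falls in the 10-17 band.
Grid: Level 10-17 × Category Minimal = 140-184 weeks.

140-184 weeks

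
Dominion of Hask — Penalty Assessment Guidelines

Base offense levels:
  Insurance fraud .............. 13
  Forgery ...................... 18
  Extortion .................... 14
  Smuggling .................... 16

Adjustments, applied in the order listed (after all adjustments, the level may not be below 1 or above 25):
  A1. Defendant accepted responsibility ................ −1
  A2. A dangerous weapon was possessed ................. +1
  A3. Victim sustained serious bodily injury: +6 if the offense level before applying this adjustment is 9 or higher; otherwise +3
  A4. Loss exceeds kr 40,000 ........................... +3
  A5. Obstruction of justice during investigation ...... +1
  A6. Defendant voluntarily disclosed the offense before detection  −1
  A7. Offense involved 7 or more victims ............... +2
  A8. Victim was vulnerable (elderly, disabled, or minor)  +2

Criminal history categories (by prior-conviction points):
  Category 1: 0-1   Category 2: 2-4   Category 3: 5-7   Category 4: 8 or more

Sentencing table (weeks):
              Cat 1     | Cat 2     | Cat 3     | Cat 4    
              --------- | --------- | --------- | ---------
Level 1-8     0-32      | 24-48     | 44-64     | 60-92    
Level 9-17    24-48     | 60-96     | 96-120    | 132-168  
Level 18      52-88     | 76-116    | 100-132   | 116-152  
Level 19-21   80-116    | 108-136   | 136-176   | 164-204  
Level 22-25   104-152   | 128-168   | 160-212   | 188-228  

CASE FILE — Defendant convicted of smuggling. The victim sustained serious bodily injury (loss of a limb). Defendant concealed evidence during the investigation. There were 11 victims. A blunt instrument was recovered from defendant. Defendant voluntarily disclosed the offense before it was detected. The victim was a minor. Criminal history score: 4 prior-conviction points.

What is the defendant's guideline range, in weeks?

Base offense level for smuggling: 16.
A1 does not apply.
A2 applies: 16 + 1 = 17.
A3 applies (level before this adjustment is 17 ≥ 9, so +6): 17 + 6 = 23.
A5 applies: 23 + 1 = 24.
A6 applies: 24 − 1 = 23.
A7 applies: 23 + 2 = 25.
A8 applies: 25 + 2 = 27.
Level 27 exceeds the maximum of 25; capped at 25.
Final offense level: 25.
Criminal history: 4 prior points → Category 2 (2-4).
Level 25 falls in the 22-25 band.
Grid: Level 22-25 × Category 2 = 128-168 weeks.

128-168 weeks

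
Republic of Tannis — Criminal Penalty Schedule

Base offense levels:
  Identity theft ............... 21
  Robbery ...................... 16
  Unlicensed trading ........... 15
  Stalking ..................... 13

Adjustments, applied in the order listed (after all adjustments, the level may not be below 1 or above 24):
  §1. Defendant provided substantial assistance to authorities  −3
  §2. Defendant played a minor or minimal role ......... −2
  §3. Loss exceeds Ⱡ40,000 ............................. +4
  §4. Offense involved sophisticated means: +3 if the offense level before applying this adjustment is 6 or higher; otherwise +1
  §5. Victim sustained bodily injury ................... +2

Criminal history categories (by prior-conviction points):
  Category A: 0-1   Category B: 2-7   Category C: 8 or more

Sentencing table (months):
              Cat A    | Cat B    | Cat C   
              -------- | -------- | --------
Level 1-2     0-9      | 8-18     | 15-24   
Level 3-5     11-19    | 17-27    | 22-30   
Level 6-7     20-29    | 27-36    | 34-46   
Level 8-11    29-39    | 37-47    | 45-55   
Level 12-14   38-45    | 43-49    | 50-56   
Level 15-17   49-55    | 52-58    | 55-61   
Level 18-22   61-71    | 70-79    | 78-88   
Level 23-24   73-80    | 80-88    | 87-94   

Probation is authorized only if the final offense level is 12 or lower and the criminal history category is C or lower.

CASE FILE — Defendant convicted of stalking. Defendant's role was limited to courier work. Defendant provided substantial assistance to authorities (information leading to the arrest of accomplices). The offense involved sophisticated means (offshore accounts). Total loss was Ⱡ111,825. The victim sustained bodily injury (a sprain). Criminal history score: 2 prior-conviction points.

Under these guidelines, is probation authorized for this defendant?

Base offense level for stalking: 13.
§1 applies: 13 − 3 = 10.
§2 applies: 10 − 2 = 8.
§3 applies: 8 + 4 = 12.
§4 applies (level before this adjustment is 12 ≥ 6, so +3): 12 + 3 = 15.
§5 applies: 15 + 2 = 17.
Final offense level: 17.
Criminal history: 2 prior points → Category B (2-7).
Level 17 falls in the 15-17 band.
Grid: Level 15-17 × Category B = 52-58 months.
Probation check: level 17 > 12 and category B ≤ C → not eligible.

No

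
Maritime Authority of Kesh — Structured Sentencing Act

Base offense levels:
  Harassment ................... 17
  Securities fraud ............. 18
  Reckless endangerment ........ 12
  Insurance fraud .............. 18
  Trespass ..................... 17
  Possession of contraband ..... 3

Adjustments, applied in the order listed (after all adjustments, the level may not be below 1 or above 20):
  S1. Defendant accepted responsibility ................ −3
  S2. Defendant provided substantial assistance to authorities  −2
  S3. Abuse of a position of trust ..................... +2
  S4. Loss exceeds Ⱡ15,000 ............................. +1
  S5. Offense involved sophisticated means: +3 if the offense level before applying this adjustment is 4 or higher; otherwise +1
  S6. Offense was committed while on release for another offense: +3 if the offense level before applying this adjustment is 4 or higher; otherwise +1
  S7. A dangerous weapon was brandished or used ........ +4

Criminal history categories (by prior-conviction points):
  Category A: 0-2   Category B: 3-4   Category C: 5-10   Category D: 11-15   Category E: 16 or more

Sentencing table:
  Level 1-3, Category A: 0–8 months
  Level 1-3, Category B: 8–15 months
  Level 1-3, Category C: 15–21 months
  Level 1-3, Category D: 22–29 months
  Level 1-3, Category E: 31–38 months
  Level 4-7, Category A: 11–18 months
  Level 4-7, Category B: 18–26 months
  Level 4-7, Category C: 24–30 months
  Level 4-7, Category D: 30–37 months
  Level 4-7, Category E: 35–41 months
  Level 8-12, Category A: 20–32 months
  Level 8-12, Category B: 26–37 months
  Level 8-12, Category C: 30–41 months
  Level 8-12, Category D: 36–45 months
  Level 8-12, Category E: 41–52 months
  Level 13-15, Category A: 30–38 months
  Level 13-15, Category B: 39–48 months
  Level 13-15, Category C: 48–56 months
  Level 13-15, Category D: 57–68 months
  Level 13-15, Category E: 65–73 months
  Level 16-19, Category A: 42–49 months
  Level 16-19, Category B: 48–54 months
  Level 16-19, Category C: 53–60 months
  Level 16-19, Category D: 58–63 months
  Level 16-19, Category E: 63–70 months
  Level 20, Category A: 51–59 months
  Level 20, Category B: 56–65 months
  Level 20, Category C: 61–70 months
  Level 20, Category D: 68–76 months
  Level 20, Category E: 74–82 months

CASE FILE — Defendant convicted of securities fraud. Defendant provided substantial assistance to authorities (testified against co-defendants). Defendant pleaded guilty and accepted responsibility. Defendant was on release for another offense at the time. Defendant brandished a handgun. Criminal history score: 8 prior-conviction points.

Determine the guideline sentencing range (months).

Base offense level for securities fraud: 18.
S1 applies: 18 − 3 = 15.
S2 applies: 15 − 2 = 13.
S5 does not apply.
S6 applies (level before this adjustment is 13 ≥ 4, so +3): 13 + 3 = 16.
S7 applies: 16 + 4 = 20.
Final offense level: 20.
Criminal history: 8 prior points → Category C (5-10).
Level 20 falls in the 20 band.
Grid: Level 20 × Category C = 61-70 months.

61-70 months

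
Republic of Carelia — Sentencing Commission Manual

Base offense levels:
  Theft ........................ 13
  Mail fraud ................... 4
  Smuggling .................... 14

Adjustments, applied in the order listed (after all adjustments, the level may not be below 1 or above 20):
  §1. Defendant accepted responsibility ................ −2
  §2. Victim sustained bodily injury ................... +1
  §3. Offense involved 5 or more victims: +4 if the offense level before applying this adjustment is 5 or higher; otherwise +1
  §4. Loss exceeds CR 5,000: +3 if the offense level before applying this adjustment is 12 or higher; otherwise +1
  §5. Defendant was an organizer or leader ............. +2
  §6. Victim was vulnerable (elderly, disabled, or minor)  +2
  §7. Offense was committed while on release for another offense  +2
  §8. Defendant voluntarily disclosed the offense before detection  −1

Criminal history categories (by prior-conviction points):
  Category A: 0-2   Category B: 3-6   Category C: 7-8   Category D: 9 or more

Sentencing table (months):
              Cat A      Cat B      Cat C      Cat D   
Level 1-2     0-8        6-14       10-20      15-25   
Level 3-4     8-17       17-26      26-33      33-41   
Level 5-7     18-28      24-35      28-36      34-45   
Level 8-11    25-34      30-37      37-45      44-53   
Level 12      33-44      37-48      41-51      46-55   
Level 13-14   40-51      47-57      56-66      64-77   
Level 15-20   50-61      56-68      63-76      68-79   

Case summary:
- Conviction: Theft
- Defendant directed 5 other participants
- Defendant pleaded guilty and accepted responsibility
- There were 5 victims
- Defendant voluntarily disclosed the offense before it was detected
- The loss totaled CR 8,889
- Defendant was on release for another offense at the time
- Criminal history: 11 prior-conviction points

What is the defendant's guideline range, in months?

Base offense level for theft: 13.
§1 applies: 13 − 2 = 11.
§2 does not apply.
§3 applies (level before this adjustment is 11 ≥ 5, so +4): 11 + 4 = 15.
§4 applies (level before this adjustment is 15 ≥ 12, so +3): 15 + 3 = 18.
§5 applies: 18 + 2 = 20.
§6 does not apply.
§7 applies: 20 + 2 = 22.
§8 applies: 22 − 1 = 21.
Level 21 exceeds the maximum of 20; capped at 20.
Final offense level: 20.
Criminal history: 11 prior points → Category D (9+).
Level 20 falls in the 15-20 band.
Grid: Level 15-20 × Category D = 68-79 months.

68-79 months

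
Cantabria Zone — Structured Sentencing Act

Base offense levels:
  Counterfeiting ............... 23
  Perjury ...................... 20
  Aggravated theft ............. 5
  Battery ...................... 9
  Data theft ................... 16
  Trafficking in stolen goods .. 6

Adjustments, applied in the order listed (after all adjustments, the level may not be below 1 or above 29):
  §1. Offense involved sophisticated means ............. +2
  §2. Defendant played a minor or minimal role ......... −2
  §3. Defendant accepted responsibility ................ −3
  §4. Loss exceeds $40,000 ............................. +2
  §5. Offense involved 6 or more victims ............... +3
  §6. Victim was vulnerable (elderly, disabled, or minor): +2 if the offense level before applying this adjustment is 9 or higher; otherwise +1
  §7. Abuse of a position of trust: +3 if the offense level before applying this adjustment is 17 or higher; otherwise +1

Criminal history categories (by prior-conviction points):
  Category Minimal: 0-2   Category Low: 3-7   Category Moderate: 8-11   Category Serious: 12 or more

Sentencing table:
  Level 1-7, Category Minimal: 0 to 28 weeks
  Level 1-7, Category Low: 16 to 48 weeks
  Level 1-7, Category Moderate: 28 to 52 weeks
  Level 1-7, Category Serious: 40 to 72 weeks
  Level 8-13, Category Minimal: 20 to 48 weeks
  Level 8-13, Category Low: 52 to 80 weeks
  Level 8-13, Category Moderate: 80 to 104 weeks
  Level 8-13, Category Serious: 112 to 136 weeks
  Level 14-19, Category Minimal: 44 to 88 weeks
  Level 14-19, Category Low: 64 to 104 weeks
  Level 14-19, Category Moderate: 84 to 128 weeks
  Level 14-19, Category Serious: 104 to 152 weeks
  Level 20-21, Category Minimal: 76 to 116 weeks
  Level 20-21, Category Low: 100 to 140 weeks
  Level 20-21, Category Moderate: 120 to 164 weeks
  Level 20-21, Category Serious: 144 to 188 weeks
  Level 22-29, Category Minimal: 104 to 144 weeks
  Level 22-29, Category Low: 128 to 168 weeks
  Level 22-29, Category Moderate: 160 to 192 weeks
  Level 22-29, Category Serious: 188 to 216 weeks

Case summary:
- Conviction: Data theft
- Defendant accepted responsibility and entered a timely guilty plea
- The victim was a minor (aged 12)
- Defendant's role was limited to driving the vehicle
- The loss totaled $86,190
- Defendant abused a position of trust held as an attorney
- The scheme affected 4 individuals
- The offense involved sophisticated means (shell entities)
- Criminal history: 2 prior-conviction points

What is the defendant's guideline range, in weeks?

Base offense level for data theft: 16.
§1 applies: 16 + 2 = 18.
§2 applies: 18 − 2 = 16.
§3 applies: 16 − 3 = 13.
§4 applies: 13 + 2 = 15.
§6 applies (level before this adjustment is 15 ≥ 9, so +2): 15 + 2 = 17.
§7 applies (level before this adjustment is 17 ≥ 17, so +3): 17 + 3 = 20.
Final offense level: 20.
Criminal history: 2 prior points → Category Minimal (0-2).
Level 20 falls in the 20-21 band.
Grid: Level 20-21 × Category Minimal = 76-116 weeks.

76-116 weeks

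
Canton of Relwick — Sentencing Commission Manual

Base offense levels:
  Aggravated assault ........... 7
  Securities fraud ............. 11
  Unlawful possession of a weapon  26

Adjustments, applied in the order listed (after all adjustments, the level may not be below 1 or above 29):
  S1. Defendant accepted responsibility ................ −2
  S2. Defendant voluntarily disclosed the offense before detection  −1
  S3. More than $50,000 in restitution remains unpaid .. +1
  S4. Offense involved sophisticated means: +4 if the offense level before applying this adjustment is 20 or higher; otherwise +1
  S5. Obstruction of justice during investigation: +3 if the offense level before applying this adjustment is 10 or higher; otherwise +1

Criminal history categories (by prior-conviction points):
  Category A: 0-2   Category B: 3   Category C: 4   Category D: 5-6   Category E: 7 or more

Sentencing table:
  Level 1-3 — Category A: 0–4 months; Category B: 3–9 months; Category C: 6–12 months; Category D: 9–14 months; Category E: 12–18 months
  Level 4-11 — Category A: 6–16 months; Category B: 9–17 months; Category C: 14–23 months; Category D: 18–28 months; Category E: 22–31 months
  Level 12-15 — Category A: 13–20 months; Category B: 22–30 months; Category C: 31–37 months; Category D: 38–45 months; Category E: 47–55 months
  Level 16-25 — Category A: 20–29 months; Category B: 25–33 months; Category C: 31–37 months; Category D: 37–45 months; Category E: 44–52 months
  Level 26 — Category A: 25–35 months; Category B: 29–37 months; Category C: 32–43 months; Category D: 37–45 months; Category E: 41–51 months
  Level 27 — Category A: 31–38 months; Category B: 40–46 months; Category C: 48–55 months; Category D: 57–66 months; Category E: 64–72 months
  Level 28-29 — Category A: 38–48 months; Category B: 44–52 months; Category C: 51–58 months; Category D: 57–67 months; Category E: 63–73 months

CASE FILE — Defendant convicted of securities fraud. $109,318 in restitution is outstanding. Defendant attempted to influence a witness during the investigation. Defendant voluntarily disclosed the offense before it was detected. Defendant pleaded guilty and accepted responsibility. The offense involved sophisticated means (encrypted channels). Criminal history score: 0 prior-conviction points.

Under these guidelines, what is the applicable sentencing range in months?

13-20 months

Base offense level for securities fraud: 11.
S1 applies: 11 − 2 = 9.
S2 applies: 9 − 1 = 8.
S3 applies: 8 + 1 = 9.
S4 applies (level before this adjustment is 9 < 20, so +1): 9 + 1 = 10.
S5 applies (level before this adjustment is 10 ≥ 10, so +3): 10 + 3 = 13.
Final offense level: 13.
Criminal history: 0 prior points → Category A (0-2).
Level 13 falls in the 12-15 band.
Grid: Level 12-15 × Category A = 13-20 months.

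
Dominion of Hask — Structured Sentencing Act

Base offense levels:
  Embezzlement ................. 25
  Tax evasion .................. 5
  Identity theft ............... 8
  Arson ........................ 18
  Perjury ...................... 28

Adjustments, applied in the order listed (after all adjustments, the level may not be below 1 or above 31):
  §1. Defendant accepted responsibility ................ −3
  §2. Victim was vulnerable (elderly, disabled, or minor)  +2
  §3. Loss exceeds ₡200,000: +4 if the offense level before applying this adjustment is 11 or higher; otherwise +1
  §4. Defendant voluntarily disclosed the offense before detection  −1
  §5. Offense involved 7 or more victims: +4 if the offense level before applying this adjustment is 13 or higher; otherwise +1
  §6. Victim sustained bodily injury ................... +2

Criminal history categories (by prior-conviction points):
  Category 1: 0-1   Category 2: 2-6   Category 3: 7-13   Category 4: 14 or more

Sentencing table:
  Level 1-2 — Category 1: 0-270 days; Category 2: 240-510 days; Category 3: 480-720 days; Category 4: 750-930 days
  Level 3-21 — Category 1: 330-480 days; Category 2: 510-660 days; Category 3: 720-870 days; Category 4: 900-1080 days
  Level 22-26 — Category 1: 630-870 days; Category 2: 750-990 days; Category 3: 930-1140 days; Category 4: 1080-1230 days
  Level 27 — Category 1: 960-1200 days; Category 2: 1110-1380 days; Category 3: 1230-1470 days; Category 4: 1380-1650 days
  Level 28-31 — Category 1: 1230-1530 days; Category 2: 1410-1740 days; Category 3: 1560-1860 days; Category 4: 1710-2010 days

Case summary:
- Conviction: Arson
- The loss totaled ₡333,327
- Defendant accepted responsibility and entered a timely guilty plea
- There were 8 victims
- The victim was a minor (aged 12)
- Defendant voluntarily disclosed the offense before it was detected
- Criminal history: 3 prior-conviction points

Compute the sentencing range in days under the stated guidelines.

750-990 days

Base offense level for arson: 18.
§1 applies: 18 − 3 = 15.
§2 applies: 15 + 2 = 17.
§3 applies (level before this adjustment is 17 ≥ 11, so +4): 17 + 4 = 21.
§4 applies: 21 − 1 = 20.
§5 applies (level before this adjustment is 20 ≥ 13, so +4): 20 + 4 = 24.
Final offense level: 24.
Criminal history: 3 prior points → Category 2 (2-6).
Level 24 falls in the 22-26 band.
Grid: Level 22-26 × Category 2 = 750-990 days.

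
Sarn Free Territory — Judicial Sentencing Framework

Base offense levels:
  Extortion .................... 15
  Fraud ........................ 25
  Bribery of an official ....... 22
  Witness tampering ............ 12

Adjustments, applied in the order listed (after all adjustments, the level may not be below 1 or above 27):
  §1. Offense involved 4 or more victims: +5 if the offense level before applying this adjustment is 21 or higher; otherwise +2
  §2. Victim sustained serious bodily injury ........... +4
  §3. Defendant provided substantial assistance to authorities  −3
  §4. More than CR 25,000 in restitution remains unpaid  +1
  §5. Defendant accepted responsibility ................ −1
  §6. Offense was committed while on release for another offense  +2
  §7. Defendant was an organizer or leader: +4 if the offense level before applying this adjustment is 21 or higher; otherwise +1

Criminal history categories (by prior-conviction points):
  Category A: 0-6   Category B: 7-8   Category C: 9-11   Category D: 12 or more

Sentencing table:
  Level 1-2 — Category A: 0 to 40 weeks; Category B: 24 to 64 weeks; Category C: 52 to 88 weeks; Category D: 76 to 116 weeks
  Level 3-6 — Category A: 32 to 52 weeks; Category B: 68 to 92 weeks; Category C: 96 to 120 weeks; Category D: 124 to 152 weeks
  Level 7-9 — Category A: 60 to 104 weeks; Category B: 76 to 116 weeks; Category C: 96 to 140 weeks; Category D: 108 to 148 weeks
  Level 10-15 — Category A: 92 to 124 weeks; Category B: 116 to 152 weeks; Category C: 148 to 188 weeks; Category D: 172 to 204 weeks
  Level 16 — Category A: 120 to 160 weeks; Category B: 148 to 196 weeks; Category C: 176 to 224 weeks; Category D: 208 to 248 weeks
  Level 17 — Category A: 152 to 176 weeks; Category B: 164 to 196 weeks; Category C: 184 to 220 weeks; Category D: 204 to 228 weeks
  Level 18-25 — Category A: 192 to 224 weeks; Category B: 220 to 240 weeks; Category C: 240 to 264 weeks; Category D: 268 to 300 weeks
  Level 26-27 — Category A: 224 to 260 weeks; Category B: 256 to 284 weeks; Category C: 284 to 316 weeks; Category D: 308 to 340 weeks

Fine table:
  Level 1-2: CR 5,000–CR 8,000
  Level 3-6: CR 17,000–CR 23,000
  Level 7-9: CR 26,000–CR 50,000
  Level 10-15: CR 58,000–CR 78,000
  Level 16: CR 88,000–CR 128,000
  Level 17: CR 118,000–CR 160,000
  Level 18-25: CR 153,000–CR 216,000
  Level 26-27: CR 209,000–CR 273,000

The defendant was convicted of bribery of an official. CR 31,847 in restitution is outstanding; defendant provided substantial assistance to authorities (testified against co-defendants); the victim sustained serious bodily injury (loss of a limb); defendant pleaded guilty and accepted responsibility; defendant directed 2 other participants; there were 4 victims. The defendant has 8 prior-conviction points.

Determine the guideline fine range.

CR 209,000–CR 273,000

Base offense level for bribery of an official: 22.
§1 applies (level before this adjustment is 22 ≥ 21, so +5): 22 + 5 = 27.
§2 applies: 27 + 4 = 31.
§3 applies: 31 − 3 = 28.
§4 applies: 28 + 1 = 29.
§5 applies: 29 − 1 = 28.
§6 does not apply.
§7 applies (level before this adjustment is 28 ≥ 21, so +4): 28 + 4 = 32.
Level 32 exceeds the maximum of 27; capped at 27.
Final offense level: 27.
Level 27 falls in the 26-27 band.
Fine table: Level 26-27 → CR 209,000–CR 273,000.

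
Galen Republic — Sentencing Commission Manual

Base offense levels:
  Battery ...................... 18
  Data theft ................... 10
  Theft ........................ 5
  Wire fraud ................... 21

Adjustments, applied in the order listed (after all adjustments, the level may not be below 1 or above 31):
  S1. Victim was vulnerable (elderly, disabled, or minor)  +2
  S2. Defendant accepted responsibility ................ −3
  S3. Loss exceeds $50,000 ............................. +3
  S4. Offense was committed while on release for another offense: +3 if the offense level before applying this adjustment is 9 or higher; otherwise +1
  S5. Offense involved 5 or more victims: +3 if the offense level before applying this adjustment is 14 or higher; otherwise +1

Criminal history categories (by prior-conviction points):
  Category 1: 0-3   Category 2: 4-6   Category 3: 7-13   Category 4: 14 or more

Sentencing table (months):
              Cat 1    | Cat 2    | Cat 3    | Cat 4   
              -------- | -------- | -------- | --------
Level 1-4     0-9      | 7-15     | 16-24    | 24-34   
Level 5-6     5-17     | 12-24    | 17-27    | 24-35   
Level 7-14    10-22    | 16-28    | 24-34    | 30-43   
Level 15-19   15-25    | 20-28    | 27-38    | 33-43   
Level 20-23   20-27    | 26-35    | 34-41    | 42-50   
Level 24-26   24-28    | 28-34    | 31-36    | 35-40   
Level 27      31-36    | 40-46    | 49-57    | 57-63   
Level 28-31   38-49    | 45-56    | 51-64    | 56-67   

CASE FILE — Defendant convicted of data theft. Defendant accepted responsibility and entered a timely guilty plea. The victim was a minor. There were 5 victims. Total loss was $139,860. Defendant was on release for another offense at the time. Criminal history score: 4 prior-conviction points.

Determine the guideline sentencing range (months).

Base offense level for data theft: 10.
S1 applies: 10 + 2 = 12.
S2 applies: 12 − 3 = 9.
S3 applies: 9 + 3 = 12.
S4 applies (level before this adjustment is 12 ≥ 9, so +3): 12 + 3 = 15.
S5 applies (level before this adjustment is 15 ≥ 14, so +3): 15 + 3 = 18.
Final offense level: 18.
Criminal history: 4 prior points → Category 2 (4-6).
Level 18 falls in the 15-19 band.
Grid: Level 15-19 × Category 2 = 20-28 months.

20-28 months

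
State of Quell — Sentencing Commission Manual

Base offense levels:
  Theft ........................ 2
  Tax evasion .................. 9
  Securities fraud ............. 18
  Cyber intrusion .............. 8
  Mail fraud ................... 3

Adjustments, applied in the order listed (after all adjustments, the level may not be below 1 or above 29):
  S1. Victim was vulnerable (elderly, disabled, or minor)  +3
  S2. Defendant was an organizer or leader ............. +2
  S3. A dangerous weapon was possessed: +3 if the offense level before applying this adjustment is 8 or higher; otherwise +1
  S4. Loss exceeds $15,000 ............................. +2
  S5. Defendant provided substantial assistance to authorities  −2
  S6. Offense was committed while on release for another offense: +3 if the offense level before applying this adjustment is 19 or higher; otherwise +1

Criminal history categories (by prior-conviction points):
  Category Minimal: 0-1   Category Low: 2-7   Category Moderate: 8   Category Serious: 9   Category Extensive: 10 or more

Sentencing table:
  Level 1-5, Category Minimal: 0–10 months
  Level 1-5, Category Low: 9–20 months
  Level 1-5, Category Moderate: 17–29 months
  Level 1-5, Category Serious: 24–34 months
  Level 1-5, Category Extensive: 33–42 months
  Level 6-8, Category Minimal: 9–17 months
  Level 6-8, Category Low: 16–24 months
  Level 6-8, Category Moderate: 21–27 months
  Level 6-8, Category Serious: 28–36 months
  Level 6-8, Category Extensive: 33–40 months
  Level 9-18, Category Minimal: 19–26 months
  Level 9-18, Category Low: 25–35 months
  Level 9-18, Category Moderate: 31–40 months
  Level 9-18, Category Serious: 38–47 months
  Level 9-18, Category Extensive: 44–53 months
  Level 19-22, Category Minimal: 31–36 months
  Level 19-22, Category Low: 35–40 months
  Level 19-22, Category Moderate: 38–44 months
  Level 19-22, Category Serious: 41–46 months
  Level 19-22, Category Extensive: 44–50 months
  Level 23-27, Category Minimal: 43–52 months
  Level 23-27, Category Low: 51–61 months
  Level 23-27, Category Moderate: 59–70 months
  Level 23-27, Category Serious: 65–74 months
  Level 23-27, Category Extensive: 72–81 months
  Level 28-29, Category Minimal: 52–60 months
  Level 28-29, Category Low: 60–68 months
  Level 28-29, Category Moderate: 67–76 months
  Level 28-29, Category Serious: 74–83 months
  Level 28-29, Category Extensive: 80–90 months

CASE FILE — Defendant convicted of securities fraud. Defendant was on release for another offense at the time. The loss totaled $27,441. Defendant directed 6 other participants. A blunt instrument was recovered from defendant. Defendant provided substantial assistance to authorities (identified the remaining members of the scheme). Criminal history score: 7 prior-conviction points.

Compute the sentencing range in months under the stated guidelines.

Base offense level for securities fraud: 18.
S1 does not apply.
S2 applies: 18 + 2 = 20.
S3 applies (level before this adjustment is 20 ≥ 8, so +3): 20 + 3 = 23.
S4 applies: 23 + 2 = 25.
S5 applies: 25 − 2 = 23.
S6 applies (level before this adjustment is 23 ≥ 19, so +3): 23 + 3 = 26.
Final offense level: 26.
Criminal history: 7 prior points → Category Low (2-7).
Level 26 falls in the 23-27 band.
Grid: Level 23-27 × Category Low = 51-61 months.

51-61 months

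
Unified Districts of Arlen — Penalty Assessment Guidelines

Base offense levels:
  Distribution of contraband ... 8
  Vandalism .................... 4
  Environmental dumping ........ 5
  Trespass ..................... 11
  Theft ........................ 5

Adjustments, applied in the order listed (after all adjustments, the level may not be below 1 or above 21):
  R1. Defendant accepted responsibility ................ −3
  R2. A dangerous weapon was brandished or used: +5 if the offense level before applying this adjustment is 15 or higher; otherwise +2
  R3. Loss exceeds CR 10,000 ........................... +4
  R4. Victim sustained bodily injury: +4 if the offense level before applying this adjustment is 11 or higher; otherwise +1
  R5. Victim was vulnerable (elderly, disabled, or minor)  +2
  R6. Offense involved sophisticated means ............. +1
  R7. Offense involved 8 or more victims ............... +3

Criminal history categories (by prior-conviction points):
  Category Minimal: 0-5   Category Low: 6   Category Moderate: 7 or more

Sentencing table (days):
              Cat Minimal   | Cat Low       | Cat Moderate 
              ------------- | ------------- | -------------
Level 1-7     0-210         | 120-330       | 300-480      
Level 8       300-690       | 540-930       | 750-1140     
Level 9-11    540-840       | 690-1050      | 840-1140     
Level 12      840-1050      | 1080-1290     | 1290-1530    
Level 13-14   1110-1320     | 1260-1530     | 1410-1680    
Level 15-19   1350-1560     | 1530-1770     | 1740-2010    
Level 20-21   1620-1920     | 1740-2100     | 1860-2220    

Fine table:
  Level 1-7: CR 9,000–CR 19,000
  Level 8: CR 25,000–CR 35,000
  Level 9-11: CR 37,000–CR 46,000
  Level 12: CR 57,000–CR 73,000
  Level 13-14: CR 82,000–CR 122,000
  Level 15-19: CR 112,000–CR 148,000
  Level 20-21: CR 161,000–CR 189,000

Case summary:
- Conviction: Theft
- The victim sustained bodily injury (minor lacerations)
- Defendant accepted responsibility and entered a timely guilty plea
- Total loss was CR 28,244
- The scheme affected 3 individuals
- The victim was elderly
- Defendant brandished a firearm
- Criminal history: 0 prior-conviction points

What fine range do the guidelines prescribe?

CR 37,000–CR 46,000

Base offense level for theft: 5.
R1 applies: 5 − 3 = 2.
R2 applies (level before this adjustment is 2 < 15, so +2): 2 + 2 = 4.
R3 applies: 4 + 4 = 8.
R4 applies (level before this adjustment is 8 < 11, so +1): 8 + 1 = 9.
R5 applies: 9 + 2 = 11.
Final offense level: 11.
Level 11 falls in the 9-11 band.
Fine table: Level 9-11 → CR 37,000–CR 46,000.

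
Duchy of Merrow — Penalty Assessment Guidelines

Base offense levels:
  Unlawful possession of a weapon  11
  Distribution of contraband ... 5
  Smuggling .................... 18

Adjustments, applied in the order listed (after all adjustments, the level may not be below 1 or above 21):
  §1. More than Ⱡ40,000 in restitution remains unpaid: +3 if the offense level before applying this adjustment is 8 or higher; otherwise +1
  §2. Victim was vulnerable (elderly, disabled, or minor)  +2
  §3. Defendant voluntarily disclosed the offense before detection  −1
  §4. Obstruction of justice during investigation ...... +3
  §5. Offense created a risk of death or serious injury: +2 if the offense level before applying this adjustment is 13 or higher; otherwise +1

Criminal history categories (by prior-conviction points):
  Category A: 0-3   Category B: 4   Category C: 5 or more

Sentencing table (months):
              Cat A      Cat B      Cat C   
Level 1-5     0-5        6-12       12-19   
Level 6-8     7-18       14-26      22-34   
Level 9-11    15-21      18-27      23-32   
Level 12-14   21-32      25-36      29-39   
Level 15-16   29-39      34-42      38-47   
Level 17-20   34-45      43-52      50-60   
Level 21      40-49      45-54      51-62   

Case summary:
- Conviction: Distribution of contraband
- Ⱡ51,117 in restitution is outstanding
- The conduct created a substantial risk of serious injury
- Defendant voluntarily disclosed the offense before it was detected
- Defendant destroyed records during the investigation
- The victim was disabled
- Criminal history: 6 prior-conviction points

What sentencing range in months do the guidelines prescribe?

Base offense level for distribution of contraband: 5.
§1 applies (level before this adjustment is 5 < 8, so +1): 5 + 1 = 6.
§2 applies: 6 + 2 = 8.
§3 applies: 8 − 1 = 7.
§4 applies: 7 + 3 = 10.
§5 applies (level before this adjustment is 10 < 13, so +1): 10 + 1 = 11.
Final offense level: 11.
Criminal history: 6 prior points → Category C (5+).
Level 11 falls in the 9-11 band.
Grid: Level 9-11 × Category C = 23-32 months.

23-32 months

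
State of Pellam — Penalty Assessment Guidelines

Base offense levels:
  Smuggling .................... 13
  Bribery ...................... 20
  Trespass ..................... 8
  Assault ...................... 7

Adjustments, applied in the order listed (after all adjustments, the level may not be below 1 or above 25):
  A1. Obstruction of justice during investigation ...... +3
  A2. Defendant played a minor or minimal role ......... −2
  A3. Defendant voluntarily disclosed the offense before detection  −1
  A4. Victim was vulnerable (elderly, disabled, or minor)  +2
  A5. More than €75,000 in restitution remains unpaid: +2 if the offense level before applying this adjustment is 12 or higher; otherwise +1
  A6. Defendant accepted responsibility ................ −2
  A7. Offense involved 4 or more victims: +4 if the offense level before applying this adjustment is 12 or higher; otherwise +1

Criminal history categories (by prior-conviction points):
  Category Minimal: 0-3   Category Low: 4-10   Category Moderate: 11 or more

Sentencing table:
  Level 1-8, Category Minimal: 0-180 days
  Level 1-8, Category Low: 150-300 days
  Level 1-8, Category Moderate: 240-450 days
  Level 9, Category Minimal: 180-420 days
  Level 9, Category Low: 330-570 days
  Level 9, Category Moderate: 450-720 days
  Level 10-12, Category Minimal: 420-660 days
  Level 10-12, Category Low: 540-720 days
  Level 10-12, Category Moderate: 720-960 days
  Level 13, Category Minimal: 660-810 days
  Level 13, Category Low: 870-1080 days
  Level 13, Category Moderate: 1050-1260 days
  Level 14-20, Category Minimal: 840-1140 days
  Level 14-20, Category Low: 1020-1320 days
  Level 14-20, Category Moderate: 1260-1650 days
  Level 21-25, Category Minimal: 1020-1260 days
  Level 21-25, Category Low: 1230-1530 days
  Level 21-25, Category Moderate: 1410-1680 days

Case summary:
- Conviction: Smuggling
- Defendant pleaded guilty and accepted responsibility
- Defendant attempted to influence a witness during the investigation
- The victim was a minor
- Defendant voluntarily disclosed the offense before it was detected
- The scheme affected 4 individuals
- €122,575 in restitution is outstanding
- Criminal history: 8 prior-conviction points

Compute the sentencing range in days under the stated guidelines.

1230-1530 days

Base offense level for smuggling: 13.
A1 applies: 13 + 3 = 16.
A3 applies: 16 − 1 = 15.
A4 applies: 15 + 2 = 17.
A5 applies (level before this adjustment is 17 ≥ 12, so +2): 17 + 2 = 19.
A6 applies: 19 − 2 = 17.
A7 applies (level before this adjustment is 17 ≥ 12, so +4): 17 + 4 = 21.
Final offense level: 21.
Criminal history: 8 prior points → Category Low (4-10).
Level 21 falls in the 21-25 band.
Grid: Level 21-25 × Category Low = 1230-1530 days.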